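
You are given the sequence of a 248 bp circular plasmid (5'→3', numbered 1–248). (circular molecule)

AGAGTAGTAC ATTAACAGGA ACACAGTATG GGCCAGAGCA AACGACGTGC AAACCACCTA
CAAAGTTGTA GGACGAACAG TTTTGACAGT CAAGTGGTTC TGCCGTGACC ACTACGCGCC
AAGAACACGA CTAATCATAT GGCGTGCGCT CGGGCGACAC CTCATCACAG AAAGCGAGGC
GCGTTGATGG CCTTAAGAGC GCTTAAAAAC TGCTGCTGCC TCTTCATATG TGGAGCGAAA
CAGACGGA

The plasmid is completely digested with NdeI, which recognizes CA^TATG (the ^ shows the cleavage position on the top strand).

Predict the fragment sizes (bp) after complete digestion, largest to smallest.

159, 89 bp

NdeI sites (CATATG) start at positions 136, 225.
NdeI cuts after base 2 of each site, so after positions 137, 226.
Circular molecule, 2 cuts → 2 fragments:
  138–226 → 89 bp
  227–248 then 1–137 → 22 + 137 = 159 bp
Sorted largest to smallest: 159, 89 bp.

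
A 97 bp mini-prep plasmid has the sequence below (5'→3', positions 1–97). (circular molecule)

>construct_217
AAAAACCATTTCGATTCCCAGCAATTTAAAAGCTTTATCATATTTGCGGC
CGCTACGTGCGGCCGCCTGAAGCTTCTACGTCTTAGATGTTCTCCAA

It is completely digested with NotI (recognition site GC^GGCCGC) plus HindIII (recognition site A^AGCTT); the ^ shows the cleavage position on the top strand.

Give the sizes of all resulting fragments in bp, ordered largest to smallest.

NotI sites (GCGGCCGC) start at positions 46, 59.
NotI cuts after base 2 of each site, so after positions 47, 60.
HindIII sites (AAGCTT) start at positions 30, 70.
HindIII cuts after the first base of each site, so after positions 30, 70.
Combined cut positions: 30, 47, 60, 70.
Circular molecule, 4 cuts → 4 fragments:
  31–47 → 17 bp
  48–60 → 13 bp
  61–70 → 10 bp
  71–97 then 1–30 → 27 + 30 = 57 bp
Sorted largest to smallest: 57, 17, 13, 10 bp.

57, 17, 13, 10 bp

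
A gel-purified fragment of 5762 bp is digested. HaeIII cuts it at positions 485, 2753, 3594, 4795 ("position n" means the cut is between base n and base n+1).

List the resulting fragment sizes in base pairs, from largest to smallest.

2268, 1201, 967, 841, 485 bp

Linear molecule, 4 cuts → 5 fragments:
  485 − 0 = 485 bp
  2753 − 485 = 2268 bp
  3594 − 2753 = 841 bp
  4795 − 3594 = 1201 bp
  5762 − 4795 = 967 bp
Sorted largest to smallest: 2268, 1201, 967, 841, 485 bp.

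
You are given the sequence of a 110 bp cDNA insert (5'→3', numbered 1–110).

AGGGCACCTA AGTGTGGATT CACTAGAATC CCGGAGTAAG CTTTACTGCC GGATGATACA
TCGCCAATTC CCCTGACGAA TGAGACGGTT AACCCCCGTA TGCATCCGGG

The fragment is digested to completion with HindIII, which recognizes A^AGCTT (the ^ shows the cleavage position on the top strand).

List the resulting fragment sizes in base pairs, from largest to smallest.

72, 38 bp

The HindIII site (AAGCTT) starts at position 38.
HindIII cuts after the first base of each site, so after position 38.
Linear molecule, 1 cut → 2 fragments:
  1–38 → 38 bp
  39–110 → 72 bp
Sorted largest to smallest: 72, 38 bp.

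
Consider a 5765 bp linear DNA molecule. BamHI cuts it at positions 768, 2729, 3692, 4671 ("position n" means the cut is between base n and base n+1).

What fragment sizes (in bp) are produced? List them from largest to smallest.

1961, 1094, 979, 963, 768 bp

Linear molecule, 4 cuts → 5 fragments:
  768 − 0 = 768 bp
  2729 − 768 = 1961 bp
  3692 − 2729 = 963 bp
  4671 − 3692 = 979 bp
  5765 − 4671 = 1094 bp
Sorted largest to smallest: 1961, 1094, 979, 963, 768 bp.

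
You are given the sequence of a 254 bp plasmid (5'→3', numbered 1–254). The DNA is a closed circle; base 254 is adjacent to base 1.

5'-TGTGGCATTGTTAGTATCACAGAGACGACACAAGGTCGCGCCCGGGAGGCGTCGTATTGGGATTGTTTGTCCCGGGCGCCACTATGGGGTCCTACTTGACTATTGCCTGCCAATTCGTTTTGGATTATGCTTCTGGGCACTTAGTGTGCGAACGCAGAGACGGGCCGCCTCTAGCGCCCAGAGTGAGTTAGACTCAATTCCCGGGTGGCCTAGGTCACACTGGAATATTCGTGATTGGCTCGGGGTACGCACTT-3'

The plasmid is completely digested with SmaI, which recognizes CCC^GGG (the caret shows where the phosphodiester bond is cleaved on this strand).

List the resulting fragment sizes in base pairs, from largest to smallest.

SmaI sites (CCCGGG) start at positions 41, 71, 200.
SmaI cuts after base 3 of each site, so after positions 43, 73, 202.
Circular molecule, 3 cuts → 3 fragments:
  44–73 → 30 bp
  74–202 → 129 bp
  203–254 then 1–43 → 52 + 43 = 95 bp
Sorted largest to smallest: 129, 95, 30 bp.

129, 95, 30 bp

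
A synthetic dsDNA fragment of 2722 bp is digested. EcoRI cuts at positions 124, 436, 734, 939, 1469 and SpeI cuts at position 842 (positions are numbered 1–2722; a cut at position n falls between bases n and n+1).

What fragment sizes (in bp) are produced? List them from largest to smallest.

1253, 530, 312, 298, 124, 108, 97 bp

Combined cut positions (sorted): 124, 436, 734, 842, 939, 1469.
Linear molecule, 6 cuts → 7 fragments:
  124 − 0 = 124 bp
  436 − 124 = 312 bp
  734 − 436 = 298 bp
  842 − 734 = 108 bp
  939 − 842 = 97 bp
  1469 − 939 = 530 bp
  2722 − 1469 = 1253 bp
Sorted largest to smallest: 1253, 530, 312, 298, 124, 108, 97 bp.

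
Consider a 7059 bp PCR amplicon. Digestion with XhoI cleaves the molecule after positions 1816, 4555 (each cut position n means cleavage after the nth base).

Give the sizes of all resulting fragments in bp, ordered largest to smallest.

Linear molecule, 2 cuts → 3 fragments:
  1816 − 0 = 1816 bp
  4555 − 1816 = 2739 bp
  7059 − 4555 = 2504 bp
Sorted largest to smallest: 2739, 2504, 1816 bp.

2739, 2504, 1816 bp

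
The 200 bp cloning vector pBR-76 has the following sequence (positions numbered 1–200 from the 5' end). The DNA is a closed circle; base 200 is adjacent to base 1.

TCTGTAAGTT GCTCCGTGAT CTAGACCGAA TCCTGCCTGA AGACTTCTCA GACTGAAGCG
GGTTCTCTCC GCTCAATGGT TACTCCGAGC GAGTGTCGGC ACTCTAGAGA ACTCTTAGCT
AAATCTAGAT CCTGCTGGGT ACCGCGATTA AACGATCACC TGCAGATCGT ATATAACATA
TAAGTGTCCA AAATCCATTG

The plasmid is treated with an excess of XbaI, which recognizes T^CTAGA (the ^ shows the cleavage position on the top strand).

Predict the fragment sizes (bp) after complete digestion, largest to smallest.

XbaI sites (TCTAGA) start at positions 20, 103, 124.
XbaI cuts after the first base of each site, so after positions 20, 103, 124.
Circular molecule, 3 cuts → 3 fragments:
  21–103 → 83 bp
  104–124 → 21 bp
  125–200 then 1–20 → 76 + 20 = 96 bp
Sorted largest to smallest: 96, 83, 21 bp.

96, 83, 21 bp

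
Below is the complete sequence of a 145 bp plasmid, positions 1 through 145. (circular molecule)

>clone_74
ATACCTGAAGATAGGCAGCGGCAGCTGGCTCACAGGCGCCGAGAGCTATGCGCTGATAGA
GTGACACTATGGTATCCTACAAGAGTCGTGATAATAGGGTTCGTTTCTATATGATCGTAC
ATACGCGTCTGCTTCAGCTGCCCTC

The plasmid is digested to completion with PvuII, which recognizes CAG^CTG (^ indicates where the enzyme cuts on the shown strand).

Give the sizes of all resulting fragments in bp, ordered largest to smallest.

PvuII sites (CAGCTG) start at positions 22, 135.
PvuII cuts after base 3 of each site, so after positions 24, 137.
Circular molecule, 2 cuts → 2 fragments:
  25–137 → 113 bp
  138–145 then 1–24 → 8 + 24 = 32 bp
Sorted largest to smallest: 113, 32 bp.

113, 32 bp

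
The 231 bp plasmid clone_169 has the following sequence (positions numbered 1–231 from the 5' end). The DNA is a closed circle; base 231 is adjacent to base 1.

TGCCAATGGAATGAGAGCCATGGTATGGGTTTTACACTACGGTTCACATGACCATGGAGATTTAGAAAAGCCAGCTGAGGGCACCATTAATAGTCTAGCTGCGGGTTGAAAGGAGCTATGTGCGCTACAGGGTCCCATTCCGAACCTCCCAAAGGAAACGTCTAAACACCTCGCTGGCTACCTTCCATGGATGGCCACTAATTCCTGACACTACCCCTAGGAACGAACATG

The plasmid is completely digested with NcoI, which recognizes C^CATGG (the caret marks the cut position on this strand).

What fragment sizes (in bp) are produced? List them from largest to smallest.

133, 64, 34 bp

NcoI sites (CCATGG) start at positions 18, 52, 185.
NcoI cuts after the first base of each site, so after positions 18, 52, 185.
Circular molecule, 3 cuts → 3 fragments:
  19–52 → 34 bp
  53–185 → 133 bp
  186–231 then 1–18 → 46 + 18 = 64 bp
Sorted largest to smallest: 133, 64, 34 bp.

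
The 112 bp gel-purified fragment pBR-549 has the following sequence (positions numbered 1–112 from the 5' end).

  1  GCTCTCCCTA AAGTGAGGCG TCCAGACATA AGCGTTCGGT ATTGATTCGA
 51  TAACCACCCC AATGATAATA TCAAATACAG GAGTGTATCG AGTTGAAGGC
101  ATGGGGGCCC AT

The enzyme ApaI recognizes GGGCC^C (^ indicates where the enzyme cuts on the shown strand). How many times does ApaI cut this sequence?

1

GGGCCC occurs starting at position 105.
ApaI cuts at 1 site.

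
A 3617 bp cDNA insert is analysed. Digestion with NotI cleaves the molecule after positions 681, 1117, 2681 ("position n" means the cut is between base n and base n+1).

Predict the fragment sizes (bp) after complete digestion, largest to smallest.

1564, 936, 681, 436 bp

Linear molecule, 3 cuts → 4 fragments:
  681 − 0 = 681 bp
  1117 − 681 = 436 bp
  2681 − 1117 = 1564 bp
  3617 − 2681 = 936 bp
Sorted largest to smallest: 1564, 936, 681, 436 bp.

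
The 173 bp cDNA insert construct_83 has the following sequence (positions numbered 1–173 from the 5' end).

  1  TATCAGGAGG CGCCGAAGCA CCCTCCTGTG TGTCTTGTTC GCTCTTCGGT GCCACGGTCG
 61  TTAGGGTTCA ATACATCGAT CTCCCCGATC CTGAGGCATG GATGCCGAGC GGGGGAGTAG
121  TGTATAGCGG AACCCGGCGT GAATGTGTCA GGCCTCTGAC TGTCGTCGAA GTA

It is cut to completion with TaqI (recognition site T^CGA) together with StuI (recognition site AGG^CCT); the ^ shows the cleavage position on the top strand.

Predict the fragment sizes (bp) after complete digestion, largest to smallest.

TaqI sites (TCGA) start at positions 76, 166.
TaqI cuts after the first base of each site, so after positions 76, 166.
The StuI site (AGGCCT) starts at position 150.
StuI cuts after base 3 of each site, so after position 152.
Combined cut positions: 76, 152, 166.
Linear molecule, 3 cuts → 4 fragments:
  1–76 → 76 bp
  77–152 → 76 bp
  153–166 → 14 bp
  167–173 → 7 bp
Sorted largest to smallest: 76, 76, 14, 7 bp.

76, 76, 14, 7 bp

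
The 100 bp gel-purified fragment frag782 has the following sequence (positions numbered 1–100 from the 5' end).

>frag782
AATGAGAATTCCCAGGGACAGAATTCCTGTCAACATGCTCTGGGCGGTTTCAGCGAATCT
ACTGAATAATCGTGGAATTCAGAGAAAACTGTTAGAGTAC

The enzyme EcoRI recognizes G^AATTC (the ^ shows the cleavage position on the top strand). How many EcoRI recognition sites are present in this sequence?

GAATTC occurs starting at positions 6, 21, 75.
EcoRI cuts at 3 sites.

3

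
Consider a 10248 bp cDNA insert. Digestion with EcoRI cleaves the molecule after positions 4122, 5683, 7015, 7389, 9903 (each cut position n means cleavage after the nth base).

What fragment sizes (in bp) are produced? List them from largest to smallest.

4122, 2514, 1561, 1332, 374, 345 bp

Linear molecule, 5 cuts → 6 fragments:
  4122 − 0 = 4122 bp
  5683 − 4122 = 1561 bp
  7015 − 5683 = 1332 bp
  7389 − 7015 = 374 bp
  9903 − 7389 = 2514 bp
  10248 − 9903 = 345 bp
Sorted largest to smallest: 4122, 2514, 1561, 1332, 374, 345 bp.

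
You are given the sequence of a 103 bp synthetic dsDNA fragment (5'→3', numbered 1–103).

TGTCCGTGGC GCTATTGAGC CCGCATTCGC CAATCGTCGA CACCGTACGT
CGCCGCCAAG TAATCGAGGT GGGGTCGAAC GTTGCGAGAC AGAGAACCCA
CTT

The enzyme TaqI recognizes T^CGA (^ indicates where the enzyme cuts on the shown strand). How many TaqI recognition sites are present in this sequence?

3

TCGA occurs starting at positions 37, 64, 75.
TaqI cuts at 3 sites.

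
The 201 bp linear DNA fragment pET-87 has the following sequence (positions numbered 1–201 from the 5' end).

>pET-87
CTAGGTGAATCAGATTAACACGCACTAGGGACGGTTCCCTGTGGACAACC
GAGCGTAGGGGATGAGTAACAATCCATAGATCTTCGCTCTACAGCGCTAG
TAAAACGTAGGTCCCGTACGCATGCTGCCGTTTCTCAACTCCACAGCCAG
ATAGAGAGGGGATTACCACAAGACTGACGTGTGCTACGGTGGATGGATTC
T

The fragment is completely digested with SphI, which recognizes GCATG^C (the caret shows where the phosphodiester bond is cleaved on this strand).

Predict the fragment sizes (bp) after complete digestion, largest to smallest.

The SphI site (GCATGC) starts at position 120.
SphI cuts after base 5 of each site (before the last base), so after position 124.
Linear molecule, 1 cut → 2 fragments:
  1–124 → 124 bp
  125–201 → 77 bp
Sorted largest to smallest: 124, 77 bp.

124, 77 bp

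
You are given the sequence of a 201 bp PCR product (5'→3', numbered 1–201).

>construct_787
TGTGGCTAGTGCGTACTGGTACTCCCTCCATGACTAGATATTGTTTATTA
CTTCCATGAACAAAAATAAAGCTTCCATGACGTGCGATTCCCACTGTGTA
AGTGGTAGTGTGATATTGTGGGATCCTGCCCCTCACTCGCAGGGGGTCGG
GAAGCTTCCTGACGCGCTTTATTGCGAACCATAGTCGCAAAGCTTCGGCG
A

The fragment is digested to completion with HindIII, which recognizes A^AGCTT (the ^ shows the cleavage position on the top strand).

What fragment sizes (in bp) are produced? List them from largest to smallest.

83, 69, 38, 11 bp

HindIII sites (AAGCTT) start at positions 69, 152, 190.
HindIII cuts after the first base of each site, so after positions 69, 152, 190.
Linear molecule, 3 cuts → 4 fragments:
  1–69 → 69 bp
  70–152 → 83 bp
  153–190 → 38 bp
  191–201 → 11 bp
Sorted largest to smallest: 83, 69, 38, 11 bp.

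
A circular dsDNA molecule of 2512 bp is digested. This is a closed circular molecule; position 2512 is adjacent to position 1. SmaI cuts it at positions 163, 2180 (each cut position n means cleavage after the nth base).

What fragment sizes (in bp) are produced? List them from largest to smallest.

Circular molecule, 2 cuts → 2 fragments:
  2180 − 163 = 2017 bp
  wrap: 2512 − 2180 + 163 = 495 bp
Sorted largest to smallest: 2017, 495 bp.

2017, 495 bp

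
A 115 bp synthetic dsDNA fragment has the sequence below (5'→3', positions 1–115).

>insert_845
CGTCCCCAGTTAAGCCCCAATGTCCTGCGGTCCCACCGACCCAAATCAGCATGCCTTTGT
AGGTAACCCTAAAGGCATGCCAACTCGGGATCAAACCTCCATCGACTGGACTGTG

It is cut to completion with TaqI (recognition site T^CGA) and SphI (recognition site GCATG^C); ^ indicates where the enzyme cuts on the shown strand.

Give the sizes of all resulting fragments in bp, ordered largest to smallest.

53, 26, 23, 13 bp

The TaqI site (TCGA) starts at position 102.
TaqI cuts after the first base of each site, so after position 102.
SphI sites (GCATGC) start at positions 49, 75.
SphI cuts after base 5 of each site (before the last base), so after positions 53, 79.
Combined cut positions: 53, 79, 102.
Linear molecule, 3 cuts → 4 fragments:
  1–53 → 53 bp
  54–79 → 26 bp
  80–102 → 23 bp
  103–115 → 13 bp
Sorted largest to smallest: 53, 26, 23, 13 bp.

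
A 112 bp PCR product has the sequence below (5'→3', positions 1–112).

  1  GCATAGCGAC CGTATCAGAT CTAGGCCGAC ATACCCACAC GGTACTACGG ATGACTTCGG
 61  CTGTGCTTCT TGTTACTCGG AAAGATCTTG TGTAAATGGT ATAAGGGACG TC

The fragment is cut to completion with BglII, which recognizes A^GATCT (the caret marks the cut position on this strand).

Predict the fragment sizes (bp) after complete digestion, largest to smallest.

BglII sites (AGATCT) start at positions 17, 83.
BglII cuts after the first base of each site, so after positions 17, 83.
Linear molecule, 2 cuts → 3 fragments:
  1–17 → 17 bp
  18–83 → 66 bp
  84–112 → 29 bp
Sorted largest to smallest: 66, 29, 17 bp.

66, 29, 17 bp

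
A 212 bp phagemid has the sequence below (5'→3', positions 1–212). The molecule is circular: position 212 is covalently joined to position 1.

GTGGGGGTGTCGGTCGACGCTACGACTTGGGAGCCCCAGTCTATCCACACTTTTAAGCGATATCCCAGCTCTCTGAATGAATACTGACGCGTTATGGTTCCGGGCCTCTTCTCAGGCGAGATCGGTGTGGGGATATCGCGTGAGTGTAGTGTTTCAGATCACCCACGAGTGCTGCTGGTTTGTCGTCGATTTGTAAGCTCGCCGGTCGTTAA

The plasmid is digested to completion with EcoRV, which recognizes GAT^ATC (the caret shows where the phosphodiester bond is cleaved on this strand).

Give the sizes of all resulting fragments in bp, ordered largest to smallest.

139, 73 bp

EcoRV sites (GATATC) start at positions 59, 132.
EcoRV cuts after base 3 of each site, so after positions 61, 134.
Circular molecule, 2 cuts → 2 fragments:
  62–134 → 73 bp
  135–212 then 1–61 → 78 + 61 = 139 bp
Sorted largest to smallest: 139, 73 bp.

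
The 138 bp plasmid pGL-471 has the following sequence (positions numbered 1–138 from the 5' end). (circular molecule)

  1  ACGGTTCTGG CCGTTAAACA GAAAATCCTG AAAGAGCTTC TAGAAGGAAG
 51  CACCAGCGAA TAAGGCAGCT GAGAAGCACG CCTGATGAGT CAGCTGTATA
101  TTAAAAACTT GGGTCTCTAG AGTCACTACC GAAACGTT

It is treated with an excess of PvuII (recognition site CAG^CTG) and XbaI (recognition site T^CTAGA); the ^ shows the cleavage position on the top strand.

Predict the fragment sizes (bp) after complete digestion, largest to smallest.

61, 29, 25, 23 bp

PvuII sites (CAGCTG) start at positions 66, 91.
PvuII cuts after base 3 of each site, so after positions 68, 93.
XbaI sites (TCTAGA) start at positions 39, 116.
XbaI cuts after the first base of each site, so after positions 39, 116.
Combined cut positions: 39, 68, 93, 116.
Circular molecule, 4 cuts → 4 fragments:
  40–68 → 29 bp
  69–93 → 25 bp
  94–116 → 23 bp
  117–138 then 1–39 → 22 + 39 = 61 bp
Sorted largest to smallest: 61, 29, 25, 23 bp.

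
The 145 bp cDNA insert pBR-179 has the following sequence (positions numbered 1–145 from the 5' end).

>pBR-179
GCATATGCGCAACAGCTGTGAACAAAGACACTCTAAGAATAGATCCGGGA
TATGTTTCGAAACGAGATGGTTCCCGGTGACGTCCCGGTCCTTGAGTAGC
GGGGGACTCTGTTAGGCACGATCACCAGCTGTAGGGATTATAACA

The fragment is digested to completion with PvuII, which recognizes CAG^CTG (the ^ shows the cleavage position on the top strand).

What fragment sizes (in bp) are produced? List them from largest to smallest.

PvuII sites (CAGCTG) start at positions 13, 126.
PvuII cuts after base 3 of each site, so after positions 15, 128.
Linear molecule, 2 cuts → 3 fragments:
  1–15 → 15 bp
  16–128 → 113 bp
  129–145 → 17 bp
Sorted largest to smallest: 113, 17, 15 bp.

113, 17, 15 bp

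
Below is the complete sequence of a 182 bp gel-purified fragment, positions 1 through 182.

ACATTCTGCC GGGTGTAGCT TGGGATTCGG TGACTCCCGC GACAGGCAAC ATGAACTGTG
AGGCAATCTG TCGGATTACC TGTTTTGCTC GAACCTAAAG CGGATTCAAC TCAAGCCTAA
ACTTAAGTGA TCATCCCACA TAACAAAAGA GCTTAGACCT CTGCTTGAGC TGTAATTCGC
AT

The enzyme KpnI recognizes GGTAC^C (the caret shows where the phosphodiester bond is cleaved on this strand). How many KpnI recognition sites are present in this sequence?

0

No occurrence of GGTACC is present in the sequence.
KpnI does not cut: 0 sites.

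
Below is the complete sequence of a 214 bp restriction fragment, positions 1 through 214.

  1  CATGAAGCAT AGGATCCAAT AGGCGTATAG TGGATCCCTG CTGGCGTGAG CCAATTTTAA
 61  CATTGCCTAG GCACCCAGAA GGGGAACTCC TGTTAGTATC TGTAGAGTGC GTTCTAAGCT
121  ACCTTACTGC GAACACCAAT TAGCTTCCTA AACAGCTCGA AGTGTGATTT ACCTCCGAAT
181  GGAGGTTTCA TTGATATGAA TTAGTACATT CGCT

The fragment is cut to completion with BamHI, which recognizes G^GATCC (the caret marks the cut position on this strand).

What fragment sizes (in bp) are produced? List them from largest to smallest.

BamHI sites (GGATCC) start at positions 12, 32.
BamHI cuts after the first base of each site, so after positions 12, 32.
Linear molecule, 2 cuts → 3 fragments:
  1–12 → 12 bp
  13–32 → 20 bp
  33–214 → 182 bp
Sorted largest to smallest: 182, 20, 12 bp.

182, 20, 12 bp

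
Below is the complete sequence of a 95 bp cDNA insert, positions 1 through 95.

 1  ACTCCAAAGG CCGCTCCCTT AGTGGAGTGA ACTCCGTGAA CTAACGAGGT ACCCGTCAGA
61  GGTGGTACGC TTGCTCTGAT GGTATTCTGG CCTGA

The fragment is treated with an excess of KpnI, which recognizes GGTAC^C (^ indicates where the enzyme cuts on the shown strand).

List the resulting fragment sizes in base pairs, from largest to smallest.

The KpnI site (GGTACC) starts at position 48.
KpnI cuts after base 5 of each site (before the last base), so after position 52.
Linear molecule, 1 cut → 2 fragments:
  1–52 → 52 bp
  53–95 → 43 bp
Sorted largest to smallest: 52, 43 bp.

52, 43 bp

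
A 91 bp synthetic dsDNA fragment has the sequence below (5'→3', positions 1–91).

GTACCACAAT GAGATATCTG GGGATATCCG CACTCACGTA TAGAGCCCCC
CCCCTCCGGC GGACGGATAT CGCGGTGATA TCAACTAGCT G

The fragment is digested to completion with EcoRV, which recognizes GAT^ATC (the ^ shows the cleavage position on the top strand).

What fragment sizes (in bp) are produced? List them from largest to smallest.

EcoRV sites (GATATC) start at positions 13, 23, 66, 77.
EcoRV cuts after base 3 of each site, so after positions 15, 25, 68, 79.
Linear molecule, 4 cuts → 5 fragments:
  1–15 → 15 bp
  16–25 → 10 bp
  26–68 → 43 bp
  69–79 → 11 bp
  80–91 → 12 bp
Sorted largest to smallest: 43, 15, 12, 11, 10 bp.

43, 15, 12, 11, 10 bp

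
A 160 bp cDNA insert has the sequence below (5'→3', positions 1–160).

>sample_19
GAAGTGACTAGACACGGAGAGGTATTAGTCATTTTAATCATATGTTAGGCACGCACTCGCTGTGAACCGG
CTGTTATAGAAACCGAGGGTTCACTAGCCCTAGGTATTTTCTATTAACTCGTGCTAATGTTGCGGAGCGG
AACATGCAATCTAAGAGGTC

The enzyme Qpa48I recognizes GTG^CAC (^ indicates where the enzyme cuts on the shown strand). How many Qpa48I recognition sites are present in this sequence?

0

No occurrence of GTGCAC is present in the sequence.
Qpa48I does not cut: 0 sites.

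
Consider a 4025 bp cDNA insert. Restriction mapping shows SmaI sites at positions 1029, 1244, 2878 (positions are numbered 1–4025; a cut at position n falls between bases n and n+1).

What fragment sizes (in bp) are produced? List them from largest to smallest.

Linear molecule, 3 cuts → 4 fragments:
  1029 − 0 = 1029 bp
  1244 − 1029 = 215 bp
  2878 − 1244 = 1634 bp
  4025 − 2878 = 1147 bp
Sorted largest to smallest: 1634, 1147, 1029, 215 bp.

1634, 1147, 1029, 215 bp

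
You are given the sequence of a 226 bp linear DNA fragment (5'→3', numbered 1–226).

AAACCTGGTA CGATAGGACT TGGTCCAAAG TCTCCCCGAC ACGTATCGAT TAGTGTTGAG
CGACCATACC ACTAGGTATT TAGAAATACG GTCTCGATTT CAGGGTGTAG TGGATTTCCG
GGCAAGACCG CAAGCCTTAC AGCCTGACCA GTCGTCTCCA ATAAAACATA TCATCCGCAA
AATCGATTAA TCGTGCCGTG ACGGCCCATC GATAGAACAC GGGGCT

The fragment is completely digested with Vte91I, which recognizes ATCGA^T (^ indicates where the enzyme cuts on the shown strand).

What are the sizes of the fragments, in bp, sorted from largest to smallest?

Vte91I sites (ATCGAT) start at positions 45, 182, 208.
Vte91I cuts after base 5 of each site (before the last base), so after positions 49, 186, 212.
Linear molecule, 3 cuts → 4 fragments:
  1–49 → 49 bp
  50–186 → 137 bp
  187–212 → 26 bp
  213–226 → 14 bp
Sorted largest to smallest: 137, 49, 26, 14 bp.

137, 49, 26, 14 bp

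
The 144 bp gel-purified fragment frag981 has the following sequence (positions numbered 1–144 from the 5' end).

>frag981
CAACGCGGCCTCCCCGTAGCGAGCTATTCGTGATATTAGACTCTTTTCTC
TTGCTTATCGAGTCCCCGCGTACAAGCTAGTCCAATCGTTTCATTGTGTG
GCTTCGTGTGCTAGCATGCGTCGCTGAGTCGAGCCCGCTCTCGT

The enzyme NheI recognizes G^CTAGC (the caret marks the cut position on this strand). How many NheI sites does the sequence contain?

1

GCTAGC occurs starting at position 110.
NheI cuts at 1 site.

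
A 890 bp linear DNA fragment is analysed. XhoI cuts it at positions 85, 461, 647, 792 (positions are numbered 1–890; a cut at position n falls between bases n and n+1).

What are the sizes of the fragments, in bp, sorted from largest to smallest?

376, 186, 145, 98, 85 bp

Linear molecule, 4 cuts → 5 fragments:
  85 − 0 = 85 bp
  461 − 85 = 376 bp
  647 − 461 = 186 bp
  792 − 647 = 145 bp
  890 − 792 = 98 bp
Sorted largest to smallest: 376, 186, 145, 98, 85 bp.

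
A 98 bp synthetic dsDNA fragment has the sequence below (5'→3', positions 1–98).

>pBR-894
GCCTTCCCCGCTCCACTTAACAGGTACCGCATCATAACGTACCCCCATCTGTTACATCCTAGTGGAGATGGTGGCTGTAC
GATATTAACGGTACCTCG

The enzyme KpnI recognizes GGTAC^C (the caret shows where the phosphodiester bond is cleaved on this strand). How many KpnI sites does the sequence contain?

2

GGTACC occurs starting at positions 23, 90.
KpnI cuts at 2 sites.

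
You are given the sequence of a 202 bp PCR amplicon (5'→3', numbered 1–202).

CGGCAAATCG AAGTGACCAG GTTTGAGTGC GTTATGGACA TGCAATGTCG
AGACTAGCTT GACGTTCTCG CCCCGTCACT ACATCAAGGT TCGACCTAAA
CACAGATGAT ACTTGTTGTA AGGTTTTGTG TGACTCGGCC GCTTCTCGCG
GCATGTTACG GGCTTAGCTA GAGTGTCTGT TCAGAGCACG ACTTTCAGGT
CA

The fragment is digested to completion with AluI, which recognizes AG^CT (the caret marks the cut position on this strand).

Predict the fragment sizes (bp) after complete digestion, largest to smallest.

AluI sites (AGCT) start at positions 56, 166.
AluI cuts after base 2 of each site, so after positions 57, 167.
Linear molecule, 2 cuts → 3 fragments:
  1–57 → 57 bp
  58–167 → 110 bp
  168–202 → 35 bp
Sorted largest to smallest: 110, 57, 35 bp.

110, 57, 35 bp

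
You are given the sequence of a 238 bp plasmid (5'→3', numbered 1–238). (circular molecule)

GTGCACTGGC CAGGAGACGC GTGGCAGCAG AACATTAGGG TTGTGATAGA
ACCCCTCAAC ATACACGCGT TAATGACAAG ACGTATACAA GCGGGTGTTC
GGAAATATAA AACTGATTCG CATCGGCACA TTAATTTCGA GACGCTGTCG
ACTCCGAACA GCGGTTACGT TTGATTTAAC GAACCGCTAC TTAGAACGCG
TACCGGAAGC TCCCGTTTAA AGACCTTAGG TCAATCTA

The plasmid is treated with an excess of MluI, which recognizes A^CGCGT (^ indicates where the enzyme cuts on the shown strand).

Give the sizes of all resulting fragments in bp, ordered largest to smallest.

MluI sites (ACGCGT) start at positions 17, 65, 196.
MluI cuts after the first base of each site, so after positions 17, 65, 196.
Circular molecule, 3 cuts → 3 fragments:
  18–65 → 48 bp
  66–196 → 131 bp
  197–238 then 1–17 → 42 + 17 = 59 bp
Sorted largest to smallest: 131, 59, 48 bp.

131, 59, 48 bp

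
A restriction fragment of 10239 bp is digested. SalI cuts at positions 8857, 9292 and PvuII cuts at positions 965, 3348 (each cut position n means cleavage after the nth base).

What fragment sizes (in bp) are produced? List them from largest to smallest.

5509, 2383, 965, 947, 435 bp

Combined cut positions (sorted): 965, 3348, 8857, 9292.
Linear molecule, 4 cuts → 5 fragments:
  965 − 0 = 965 bp
  3348 − 965 = 2383 bp
  8857 − 3348 = 5509 bp
  9292 − 8857 = 435 bp
  10239 − 9292 = 947 bp
Sorted largest to smallest: 5509, 2383, 965, 947, 435 bp.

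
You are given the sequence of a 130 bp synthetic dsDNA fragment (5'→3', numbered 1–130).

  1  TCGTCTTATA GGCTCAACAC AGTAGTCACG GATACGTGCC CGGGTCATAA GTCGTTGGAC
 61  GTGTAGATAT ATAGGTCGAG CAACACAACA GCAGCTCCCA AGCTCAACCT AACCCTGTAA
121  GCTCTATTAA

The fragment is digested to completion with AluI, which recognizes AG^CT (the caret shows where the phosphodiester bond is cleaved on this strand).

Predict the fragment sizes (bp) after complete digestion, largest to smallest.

AluI sites (AGCT) start at positions 93, 101, 120.
AluI cuts after base 2 of each site, so after positions 94, 102, 121.
Linear molecule, 3 cuts → 4 fragments:
  1–94 → 94 bp
  95–102 → 8 bp
  103–121 → 19 bp
  122–130 → 9 bp
Sorted largest to smallest: 94, 19, 9, 8 bp.

94, 19, 9, 8 bp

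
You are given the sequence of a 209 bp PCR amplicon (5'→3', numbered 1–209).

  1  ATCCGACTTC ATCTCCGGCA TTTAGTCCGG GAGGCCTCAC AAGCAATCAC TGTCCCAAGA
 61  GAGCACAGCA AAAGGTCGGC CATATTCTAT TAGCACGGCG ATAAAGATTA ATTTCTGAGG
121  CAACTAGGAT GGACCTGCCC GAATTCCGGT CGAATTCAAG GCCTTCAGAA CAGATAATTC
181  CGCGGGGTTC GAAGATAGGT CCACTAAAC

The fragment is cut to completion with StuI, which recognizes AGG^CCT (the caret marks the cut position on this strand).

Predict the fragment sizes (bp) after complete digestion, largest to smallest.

StuI sites (AGGCCT) start at positions 32, 159.
StuI cuts after base 3 of each site, so after positions 34, 161.
Linear molecule, 2 cuts → 3 fragments:
  1–34 → 34 bp
  35–161 → 127 bp
  162–209 → 48 bp
Sorted largest to smallest: 127, 48, 34 bp.

127, 48, 34 bp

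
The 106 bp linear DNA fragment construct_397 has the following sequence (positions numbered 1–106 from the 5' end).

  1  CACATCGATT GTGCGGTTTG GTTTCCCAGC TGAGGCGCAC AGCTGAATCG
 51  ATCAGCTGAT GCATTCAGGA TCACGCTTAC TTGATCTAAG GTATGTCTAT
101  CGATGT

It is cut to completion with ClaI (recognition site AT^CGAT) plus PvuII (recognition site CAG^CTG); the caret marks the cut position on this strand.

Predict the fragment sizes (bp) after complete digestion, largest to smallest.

45, 24, 13, 7, 6, 6, 5 bp

ClaI sites (ATCGAT) start at positions 4, 47, 99.
ClaI cuts after base 2 of each site, so after positions 5, 48, 100.
PvuII sites (CAGCTG) start at positions 27, 40, 53.
PvuII cuts after base 3 of each site, so after positions 29, 42, 55.
Combined cut positions: 5, 29, 42, 48, 55, 100.
Linear molecule, 6 cuts → 7 fragments:
  1–5 → 5 bp
  6–29 → 24 bp
  30–42 → 13 bp
  43–48 → 6 bp
  49–55 → 7 bp
  56–100 → 45 bp
  101–106 → 6 bp
Sorted largest to smallest: 45, 24, 13, 7, 6, 6, 5 bp.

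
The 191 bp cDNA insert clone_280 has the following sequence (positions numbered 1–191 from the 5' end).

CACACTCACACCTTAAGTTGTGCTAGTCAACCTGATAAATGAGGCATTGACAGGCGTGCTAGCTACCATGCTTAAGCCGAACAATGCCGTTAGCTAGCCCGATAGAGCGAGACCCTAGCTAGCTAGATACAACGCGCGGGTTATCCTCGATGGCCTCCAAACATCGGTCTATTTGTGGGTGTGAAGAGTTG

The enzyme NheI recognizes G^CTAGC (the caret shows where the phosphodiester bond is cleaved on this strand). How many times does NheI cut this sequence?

3

GCTAGC occurs starting at positions 58, 93, 118.
NheI cuts at 3 sites.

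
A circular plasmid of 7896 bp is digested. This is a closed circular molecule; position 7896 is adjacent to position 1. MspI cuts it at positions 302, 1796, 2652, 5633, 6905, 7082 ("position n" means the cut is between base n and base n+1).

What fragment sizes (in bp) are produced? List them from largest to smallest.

Circular molecule, 6 cuts → 6 fragments:
  1796 − 302 = 1494 bp
  2652 − 1796 = 856 bp
  5633 − 2652 = 2981 bp
  6905 − 5633 = 1272 bp
  7082 − 6905 = 177 bp
  wrap: 7896 − 7082 + 302 = 1116 bp
Sorted largest to smallest: 2981, 1494, 1272, 1116, 856, 177 bp.

2981, 1494, 1272, 1116, 856, 177 bp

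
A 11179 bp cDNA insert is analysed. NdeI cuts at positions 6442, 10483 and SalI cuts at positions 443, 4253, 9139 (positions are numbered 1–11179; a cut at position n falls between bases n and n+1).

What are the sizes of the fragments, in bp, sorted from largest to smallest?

3810, 2697, 2189, 1344, 696, 443 bp

Combined cut positions (sorted): 443, 4253, 6442, 9139, 10483.
Linear molecule, 5 cuts → 6 fragments:
  443 − 0 = 443 bp
  4253 − 443 = 3810 bp
  6442 − 4253 = 2189 bp
  9139 − 6442 = 2697 bp
  10483 − 9139 = 1344 bp
  11179 − 10483 = 696 bp
Sorted largest to smallest: 3810, 2697, 2189, 1344, 696, 443 bp.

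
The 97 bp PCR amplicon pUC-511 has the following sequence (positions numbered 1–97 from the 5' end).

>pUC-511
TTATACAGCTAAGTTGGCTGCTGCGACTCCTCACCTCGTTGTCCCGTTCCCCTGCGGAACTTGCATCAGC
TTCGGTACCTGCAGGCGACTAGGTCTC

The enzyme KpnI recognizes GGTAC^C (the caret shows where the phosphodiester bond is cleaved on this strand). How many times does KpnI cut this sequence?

GGTACC occurs starting at position 74.
KpnI cuts at 1 site.

1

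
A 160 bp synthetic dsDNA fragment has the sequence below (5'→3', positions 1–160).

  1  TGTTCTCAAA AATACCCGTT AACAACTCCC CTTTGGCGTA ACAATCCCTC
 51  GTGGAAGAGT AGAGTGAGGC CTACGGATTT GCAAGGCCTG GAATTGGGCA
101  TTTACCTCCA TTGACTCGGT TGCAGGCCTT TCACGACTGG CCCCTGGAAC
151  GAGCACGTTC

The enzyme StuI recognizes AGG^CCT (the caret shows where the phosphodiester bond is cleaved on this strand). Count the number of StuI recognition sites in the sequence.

AGGCCT occurs starting at positions 67, 84, 124.
StuI cuts at 3 sites.

3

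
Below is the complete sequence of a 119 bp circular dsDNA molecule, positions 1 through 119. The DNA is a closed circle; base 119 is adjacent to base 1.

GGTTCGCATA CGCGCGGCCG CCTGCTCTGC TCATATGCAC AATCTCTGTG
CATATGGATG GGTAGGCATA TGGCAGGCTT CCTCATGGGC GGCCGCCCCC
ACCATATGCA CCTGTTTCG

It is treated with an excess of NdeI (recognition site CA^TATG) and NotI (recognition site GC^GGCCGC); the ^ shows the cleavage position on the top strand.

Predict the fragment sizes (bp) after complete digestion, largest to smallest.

NdeI sites (CATATG) start at positions 32, 51, 67, 103.
NdeI cuts after base 2 of each site, so after positions 33, 52, 68, 104.
NotI sites (GCGGCCGC) start at positions 14, 89.
NotI cuts after base 2 of each site, so after positions 15, 90.
Combined cut positions: 15, 33, 52, 68, 90, 104.
Circular molecule, 6 cuts → 6 fragments:
  16–33 → 18 bp
  34–52 → 19 bp
  53–68 → 16 bp
  69–90 → 22 bp
  91–104 → 14 bp
  105–119 then 1–15 → 15 + 15 = 30 bp
Sorted largest to smallest: 30, 22, 19, 18, 16, 14 bp.

30, 22, 19, 18, 16, 14 bp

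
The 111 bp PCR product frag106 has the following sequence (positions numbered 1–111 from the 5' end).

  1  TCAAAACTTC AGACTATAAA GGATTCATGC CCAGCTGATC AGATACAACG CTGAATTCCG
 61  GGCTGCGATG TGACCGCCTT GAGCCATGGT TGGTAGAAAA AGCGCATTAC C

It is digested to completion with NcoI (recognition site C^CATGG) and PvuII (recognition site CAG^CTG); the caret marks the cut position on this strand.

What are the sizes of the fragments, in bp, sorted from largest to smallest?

50, 34, 27 bp

The NcoI site (CCATGG) starts at position 84.
NcoI cuts after the first base of each site, so after position 84.
The PvuII site (CAGCTG) starts at position 32.
PvuII cuts after base 3 of each site, so after position 34.
Combined cut positions: 34, 84.
Linear molecule, 2 cuts → 3 fragments:
  1–34 → 34 bp
  35–84 → 50 bp
  85–111 → 27 bp
Sorted largest to smallest: 50, 34, 27 bp.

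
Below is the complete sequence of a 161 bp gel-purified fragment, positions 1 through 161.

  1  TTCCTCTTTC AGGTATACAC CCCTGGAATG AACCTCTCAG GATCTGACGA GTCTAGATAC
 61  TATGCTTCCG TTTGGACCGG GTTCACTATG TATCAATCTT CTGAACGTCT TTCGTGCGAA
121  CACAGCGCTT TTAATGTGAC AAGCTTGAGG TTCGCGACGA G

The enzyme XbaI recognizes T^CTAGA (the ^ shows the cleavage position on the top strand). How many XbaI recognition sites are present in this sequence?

TCTAGA occurs starting at position 52.
XbaI cuts at 1 site.

1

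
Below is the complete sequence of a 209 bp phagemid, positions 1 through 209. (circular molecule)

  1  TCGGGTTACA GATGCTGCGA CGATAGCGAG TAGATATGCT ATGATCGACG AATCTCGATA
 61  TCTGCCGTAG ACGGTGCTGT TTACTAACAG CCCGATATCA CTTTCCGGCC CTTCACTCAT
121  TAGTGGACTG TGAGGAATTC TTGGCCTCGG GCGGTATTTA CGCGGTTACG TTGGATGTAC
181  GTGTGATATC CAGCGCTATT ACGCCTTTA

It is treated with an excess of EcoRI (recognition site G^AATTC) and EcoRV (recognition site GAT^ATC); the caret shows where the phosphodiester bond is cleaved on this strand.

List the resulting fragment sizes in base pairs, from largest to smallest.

81, 52, 39, 37 bp

The EcoRI site (GAATTC) starts at position 135.
EcoRI cuts after the first base of each site, so after position 135.
EcoRV sites (GATATC) start at positions 57, 94, 185.
EcoRV cuts after base 3 of each site, so after positions 59, 96, 187.
Combined cut positions: 59, 96, 135, 187.
Circular molecule, 4 cuts → 4 fragments:
  60–96 → 37 bp
  97–135 → 39 bp
  136–187 → 52 bp
  188–209 then 1–59 → 22 + 59 = 81 bp
Sorted largest to smallest: 81, 52, 39, 37 bp.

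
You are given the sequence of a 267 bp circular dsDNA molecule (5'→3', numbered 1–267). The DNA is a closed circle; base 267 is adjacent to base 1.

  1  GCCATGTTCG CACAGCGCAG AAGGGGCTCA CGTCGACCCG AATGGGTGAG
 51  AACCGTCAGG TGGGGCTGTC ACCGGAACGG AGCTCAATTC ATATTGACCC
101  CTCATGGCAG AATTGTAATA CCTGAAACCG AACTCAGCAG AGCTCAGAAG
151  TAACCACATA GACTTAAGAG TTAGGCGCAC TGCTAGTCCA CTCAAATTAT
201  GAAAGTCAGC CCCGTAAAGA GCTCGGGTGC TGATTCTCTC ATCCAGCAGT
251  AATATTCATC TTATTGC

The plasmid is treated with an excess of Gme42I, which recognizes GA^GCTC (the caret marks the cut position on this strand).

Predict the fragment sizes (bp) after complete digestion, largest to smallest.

Gme42I sites (GAGCTC) start at positions 80, 140, 219.
Gme42I cuts after base 2 of each site, so after positions 81, 141, 220.
Circular molecule, 3 cuts → 3 fragments:
  82–141 → 60 bp
  142–220 → 79 bp
  221–267 then 1–81 → 47 + 81 = 128 bp
Sorted largest to smallest: 128, 79, 60 bp.

128, 79, 60 bp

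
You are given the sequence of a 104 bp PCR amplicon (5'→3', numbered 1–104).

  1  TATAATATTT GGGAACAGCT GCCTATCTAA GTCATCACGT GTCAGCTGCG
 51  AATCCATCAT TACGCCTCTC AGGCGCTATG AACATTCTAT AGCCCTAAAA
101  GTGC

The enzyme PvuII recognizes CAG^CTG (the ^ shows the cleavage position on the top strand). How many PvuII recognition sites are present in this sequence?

CAGCTG occurs starting at positions 16, 43.
PvuII cuts at 2 sites.

2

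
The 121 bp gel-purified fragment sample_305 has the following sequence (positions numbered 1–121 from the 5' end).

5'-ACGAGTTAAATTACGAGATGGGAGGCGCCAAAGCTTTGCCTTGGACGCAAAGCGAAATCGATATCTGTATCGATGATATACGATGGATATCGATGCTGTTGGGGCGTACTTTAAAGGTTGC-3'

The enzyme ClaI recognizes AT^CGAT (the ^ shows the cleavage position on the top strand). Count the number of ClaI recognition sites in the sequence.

3

ATCGAT occurs starting at positions 57, 69, 89.
ClaI cuts at 3 sites.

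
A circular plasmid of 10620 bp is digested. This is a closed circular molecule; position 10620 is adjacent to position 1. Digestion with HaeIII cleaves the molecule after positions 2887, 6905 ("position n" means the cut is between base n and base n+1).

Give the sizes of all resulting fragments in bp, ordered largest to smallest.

6602, 4018 bp

Circular molecule, 2 cuts → 2 fragments:
  6905 − 2887 = 4018 bp
  wrap: 10620 − 6905 + 2887 = 6602 bp
Sorted largest to smallest: 6602, 4018 bp.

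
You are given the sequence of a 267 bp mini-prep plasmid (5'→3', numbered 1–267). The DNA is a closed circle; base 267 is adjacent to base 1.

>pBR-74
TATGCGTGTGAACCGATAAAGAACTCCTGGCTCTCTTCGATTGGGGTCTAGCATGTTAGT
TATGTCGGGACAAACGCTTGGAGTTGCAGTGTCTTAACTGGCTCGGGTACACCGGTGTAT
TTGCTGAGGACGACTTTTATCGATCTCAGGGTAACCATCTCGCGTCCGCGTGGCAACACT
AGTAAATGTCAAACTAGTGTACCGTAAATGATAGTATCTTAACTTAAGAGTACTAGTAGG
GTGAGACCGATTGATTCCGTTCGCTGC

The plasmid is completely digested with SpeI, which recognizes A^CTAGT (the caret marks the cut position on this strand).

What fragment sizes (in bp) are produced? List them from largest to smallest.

SpeI sites (ACTAGT) start at positions 178, 193, 232.
SpeI cuts after the first base of each site, so after positions 178, 193, 232.
Circular molecule, 3 cuts → 3 fragments:
  179–193 → 15 bp
  194–232 → 39 bp
  233–267 then 1–178 → 35 + 178 = 213 bp
Sorted largest to smallest: 213, 39, 15 bp.

213, 39, 15 bp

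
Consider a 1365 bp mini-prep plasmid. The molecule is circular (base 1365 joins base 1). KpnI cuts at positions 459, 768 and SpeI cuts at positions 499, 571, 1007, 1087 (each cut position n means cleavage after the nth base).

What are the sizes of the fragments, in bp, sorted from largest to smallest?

Combined cut positions (sorted): 459, 499, 571, 768, 1007, 1087.
Circular molecule, 6 cuts → 6 fragments:
  499 − 459 = 40 bp
  571 − 499 = 72 bp
  768 − 571 = 197 bp
  1007 − 768 = 239 bp
  1087 − 1007 = 80 bp
  wrap: 1365 − 1087 + 459 = 737 bp
Sorted largest to smallest: 737, 239, 197, 80, 72, 40 bp.

737, 239, 197, 80, 72, 40 bp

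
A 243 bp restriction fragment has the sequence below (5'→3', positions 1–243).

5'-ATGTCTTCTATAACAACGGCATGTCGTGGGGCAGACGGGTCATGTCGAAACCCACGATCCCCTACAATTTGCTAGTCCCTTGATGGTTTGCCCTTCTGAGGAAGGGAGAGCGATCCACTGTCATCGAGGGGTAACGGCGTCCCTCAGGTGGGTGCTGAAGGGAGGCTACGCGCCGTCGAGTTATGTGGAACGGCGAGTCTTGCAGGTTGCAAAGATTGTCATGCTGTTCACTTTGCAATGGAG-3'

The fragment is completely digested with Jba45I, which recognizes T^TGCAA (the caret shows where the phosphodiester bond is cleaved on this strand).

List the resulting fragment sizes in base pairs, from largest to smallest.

207, 26, 10 bp

Jba45I sites (TTGCAA) start at positions 207, 233.
Jba45I cuts after the first base of each site, so after positions 207, 233.
Linear molecule, 2 cuts → 3 fragments:
  1–207 → 207 bp
  208–233 → 26 bp
  234–243 → 10 bp
Sorted largest to smallest: 207, 26, 10 bp.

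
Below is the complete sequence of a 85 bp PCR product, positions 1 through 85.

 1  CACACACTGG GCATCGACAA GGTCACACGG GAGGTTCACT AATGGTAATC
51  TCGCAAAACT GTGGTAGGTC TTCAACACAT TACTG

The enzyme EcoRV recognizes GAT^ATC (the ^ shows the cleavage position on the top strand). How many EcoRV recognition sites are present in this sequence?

No occurrence of GATATC is present in the sequence.
EcoRV does not cut: 0 sites.

0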